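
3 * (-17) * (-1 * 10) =510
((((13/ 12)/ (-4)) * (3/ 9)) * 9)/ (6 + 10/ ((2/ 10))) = -13/ 896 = -0.01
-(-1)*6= 6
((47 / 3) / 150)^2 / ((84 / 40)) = 2209 / 425250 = 0.01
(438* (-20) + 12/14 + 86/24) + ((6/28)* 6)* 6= -734819/84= -8747.85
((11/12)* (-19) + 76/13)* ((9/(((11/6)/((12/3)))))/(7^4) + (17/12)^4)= -3989685553135/85434725376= -46.70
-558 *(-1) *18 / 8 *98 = 123039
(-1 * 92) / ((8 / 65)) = -1495 / 2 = -747.50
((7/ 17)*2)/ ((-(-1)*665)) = 2/ 1615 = 0.00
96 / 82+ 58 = 2426 / 41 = 59.17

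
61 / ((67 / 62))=3782 / 67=56.45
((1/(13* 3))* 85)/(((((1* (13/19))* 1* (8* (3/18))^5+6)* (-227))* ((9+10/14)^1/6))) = -161595/242064628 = -0.00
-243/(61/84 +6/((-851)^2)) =-14782390812/44176765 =-334.62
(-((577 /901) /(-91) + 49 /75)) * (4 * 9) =-47691408 /2049775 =-23.27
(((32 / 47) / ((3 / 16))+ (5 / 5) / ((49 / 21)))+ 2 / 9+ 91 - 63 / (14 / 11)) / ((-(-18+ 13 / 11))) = 2982331 / 1095570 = 2.72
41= 41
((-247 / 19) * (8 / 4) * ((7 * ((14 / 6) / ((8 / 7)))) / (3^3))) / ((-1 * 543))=4459 / 175932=0.03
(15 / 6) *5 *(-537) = -13425 / 2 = -6712.50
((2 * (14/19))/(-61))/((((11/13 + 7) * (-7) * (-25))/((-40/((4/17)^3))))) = 3757/69540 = 0.05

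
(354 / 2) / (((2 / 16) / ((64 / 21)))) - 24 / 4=30166 / 7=4309.43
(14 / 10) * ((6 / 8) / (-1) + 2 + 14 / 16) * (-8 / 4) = -5.95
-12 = -12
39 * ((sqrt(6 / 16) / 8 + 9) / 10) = 39 * sqrt(6) / 320 + 351 / 10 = 35.40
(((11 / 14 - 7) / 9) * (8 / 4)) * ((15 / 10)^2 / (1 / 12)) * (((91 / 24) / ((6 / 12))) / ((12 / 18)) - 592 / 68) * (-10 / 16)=473715 / 7616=62.20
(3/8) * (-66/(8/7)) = -693/32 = -21.66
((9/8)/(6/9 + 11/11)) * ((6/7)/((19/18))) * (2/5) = 729/3325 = 0.22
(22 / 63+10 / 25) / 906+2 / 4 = 142931 / 285390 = 0.50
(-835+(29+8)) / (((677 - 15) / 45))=-17955 / 331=-54.24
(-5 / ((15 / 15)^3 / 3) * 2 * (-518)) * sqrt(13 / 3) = 5180 * sqrt(39) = 32349.09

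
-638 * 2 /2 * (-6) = 3828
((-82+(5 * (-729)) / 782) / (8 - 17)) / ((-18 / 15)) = -338845 / 42228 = -8.02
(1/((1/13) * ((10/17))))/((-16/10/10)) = -1105/8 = -138.12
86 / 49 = 1.76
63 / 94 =0.67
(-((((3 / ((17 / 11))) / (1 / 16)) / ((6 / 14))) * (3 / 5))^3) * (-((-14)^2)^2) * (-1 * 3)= -5818744463228928 / 614125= -9474853593.70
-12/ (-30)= 2/ 5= 0.40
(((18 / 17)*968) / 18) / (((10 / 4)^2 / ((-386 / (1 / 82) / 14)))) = -61278272 / 2975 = -20597.74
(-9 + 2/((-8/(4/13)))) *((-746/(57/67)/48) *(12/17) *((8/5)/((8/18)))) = 8846814/20995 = 421.38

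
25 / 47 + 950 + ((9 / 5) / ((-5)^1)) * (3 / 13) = 14518106 / 15275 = 950.45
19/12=1.58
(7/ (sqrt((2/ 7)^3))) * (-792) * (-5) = 48510 * sqrt(14) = 181507.80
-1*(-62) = 62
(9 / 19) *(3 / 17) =27 / 323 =0.08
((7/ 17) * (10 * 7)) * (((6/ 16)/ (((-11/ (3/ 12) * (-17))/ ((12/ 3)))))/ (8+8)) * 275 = 0.99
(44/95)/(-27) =-44/2565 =-0.02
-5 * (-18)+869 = 959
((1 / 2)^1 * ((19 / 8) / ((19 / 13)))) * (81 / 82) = 1053 / 1312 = 0.80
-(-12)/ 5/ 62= 6/ 155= 0.04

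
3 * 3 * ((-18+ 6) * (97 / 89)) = -10476 / 89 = -117.71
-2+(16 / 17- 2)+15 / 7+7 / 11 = -366 / 1309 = -0.28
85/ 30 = 2.83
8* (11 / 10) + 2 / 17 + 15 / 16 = 13403 / 1360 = 9.86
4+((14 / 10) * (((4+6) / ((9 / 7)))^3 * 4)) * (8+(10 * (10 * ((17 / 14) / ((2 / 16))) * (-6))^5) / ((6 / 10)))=-15074383233023892414788 / 5103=-2954023757206328123.61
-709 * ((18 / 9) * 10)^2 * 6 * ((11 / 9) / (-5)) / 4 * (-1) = -311960 / 3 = -103986.67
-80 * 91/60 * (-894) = 108472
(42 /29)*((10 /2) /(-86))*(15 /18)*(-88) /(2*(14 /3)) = 825 /1247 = 0.66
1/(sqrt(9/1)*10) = 1/30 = 0.03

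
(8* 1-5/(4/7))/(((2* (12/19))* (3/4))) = -19/24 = -0.79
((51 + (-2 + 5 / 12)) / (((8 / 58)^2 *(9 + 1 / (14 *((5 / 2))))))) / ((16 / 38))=331644145 / 485376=683.27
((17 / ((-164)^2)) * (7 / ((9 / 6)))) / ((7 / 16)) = 34 / 5043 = 0.01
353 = 353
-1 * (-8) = 8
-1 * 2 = -2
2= 2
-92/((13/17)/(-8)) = 962.46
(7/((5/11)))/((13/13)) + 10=127/5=25.40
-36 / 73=-0.49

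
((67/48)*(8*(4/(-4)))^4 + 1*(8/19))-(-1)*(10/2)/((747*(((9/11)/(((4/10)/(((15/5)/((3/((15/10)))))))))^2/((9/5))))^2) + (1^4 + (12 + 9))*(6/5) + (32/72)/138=28718982401892971702/4999685657540625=5744.16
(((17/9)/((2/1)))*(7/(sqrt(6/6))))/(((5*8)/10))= 119/72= 1.65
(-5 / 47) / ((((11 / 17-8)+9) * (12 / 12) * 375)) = -17 / 98700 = -0.00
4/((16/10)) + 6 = 17/2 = 8.50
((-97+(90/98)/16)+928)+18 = 665661/784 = 849.06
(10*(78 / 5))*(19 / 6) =494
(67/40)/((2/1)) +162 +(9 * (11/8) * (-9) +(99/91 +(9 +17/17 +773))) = 6082807/7280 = 835.55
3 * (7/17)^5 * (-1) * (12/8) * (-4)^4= -13.64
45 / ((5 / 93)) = 837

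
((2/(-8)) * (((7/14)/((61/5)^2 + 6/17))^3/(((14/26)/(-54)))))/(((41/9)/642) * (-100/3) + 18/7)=233530012828125/577785414129547788928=0.00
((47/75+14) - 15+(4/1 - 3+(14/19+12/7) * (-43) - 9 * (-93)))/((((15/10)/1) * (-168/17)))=-31041898/628425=-49.40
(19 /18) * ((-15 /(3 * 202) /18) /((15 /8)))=-19 /24543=-0.00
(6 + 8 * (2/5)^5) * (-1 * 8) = -152048/3125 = -48.66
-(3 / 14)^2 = -9 / 196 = -0.05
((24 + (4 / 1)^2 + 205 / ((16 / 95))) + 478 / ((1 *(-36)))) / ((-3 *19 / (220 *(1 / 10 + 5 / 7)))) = -281479 / 72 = -3909.43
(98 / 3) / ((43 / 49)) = 37.22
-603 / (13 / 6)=-3618 / 13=-278.31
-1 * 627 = -627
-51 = -51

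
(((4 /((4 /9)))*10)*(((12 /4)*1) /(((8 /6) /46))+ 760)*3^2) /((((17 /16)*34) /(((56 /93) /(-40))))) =-2611224 /8959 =-291.46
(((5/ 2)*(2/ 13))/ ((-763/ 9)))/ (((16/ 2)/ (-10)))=225/ 39676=0.01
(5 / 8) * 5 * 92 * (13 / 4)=7475 / 8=934.38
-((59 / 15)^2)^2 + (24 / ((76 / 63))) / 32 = -3674109619 / 15390000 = -238.73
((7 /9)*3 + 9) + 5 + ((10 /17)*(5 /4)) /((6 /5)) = 3457 /204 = 16.95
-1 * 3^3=-27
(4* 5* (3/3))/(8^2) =0.31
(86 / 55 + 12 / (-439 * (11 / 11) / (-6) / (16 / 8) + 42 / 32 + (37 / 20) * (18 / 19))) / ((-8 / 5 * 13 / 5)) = -46395355 / 103415884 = -0.45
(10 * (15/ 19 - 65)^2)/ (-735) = -2976800/ 53067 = -56.10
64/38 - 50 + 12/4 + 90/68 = -28419/646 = -43.99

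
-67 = -67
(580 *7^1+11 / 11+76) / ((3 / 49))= 67571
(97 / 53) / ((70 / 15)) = 291 / 742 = 0.39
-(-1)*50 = 50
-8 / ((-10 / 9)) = 36 / 5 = 7.20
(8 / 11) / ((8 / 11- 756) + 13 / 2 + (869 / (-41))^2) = -26896 / 11077571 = -0.00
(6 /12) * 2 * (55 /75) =11 /15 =0.73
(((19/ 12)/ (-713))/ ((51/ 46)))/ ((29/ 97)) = -1843/ 275094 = -0.01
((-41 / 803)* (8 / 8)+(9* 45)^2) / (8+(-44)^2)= 65856017 / 780516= 84.37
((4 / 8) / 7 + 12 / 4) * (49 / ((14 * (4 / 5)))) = 13.44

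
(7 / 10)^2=49 / 100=0.49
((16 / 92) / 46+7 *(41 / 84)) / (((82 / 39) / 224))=7903532 / 21689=364.40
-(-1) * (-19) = -19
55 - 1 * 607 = -552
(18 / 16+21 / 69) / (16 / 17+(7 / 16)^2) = 143072 / 113367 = 1.26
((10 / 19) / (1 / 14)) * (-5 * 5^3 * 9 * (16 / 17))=-12600000 / 323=-39009.29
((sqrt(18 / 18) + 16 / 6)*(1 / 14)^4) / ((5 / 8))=11 / 72030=0.00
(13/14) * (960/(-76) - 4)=-2054/133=-15.44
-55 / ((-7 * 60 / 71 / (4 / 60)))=781 / 1260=0.62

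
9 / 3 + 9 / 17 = 60 / 17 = 3.53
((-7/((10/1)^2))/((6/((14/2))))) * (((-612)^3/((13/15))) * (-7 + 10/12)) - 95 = -8657871643/65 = -133198025.28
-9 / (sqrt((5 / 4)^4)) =-144 / 25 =-5.76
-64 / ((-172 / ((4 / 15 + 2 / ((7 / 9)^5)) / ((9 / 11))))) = 323610848 / 97564635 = 3.32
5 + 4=9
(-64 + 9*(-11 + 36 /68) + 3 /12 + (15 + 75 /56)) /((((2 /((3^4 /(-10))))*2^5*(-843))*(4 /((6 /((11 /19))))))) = -207529533 /3766568960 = -0.06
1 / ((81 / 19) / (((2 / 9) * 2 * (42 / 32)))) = 133 / 972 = 0.14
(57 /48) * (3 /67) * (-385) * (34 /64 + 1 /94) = -17885175 /1612288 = -11.09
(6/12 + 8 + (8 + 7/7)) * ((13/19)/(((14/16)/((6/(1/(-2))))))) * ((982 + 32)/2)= -1581840/19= -83254.74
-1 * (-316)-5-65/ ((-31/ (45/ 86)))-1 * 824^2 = -1809317965/ 2666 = -678663.90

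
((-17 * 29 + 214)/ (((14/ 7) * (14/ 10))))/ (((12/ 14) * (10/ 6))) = -279/ 4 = -69.75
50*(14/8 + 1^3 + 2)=475/2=237.50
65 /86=0.76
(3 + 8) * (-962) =-10582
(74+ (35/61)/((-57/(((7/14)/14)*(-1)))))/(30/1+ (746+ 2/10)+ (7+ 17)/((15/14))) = 5145985/55534644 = 0.09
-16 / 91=-0.18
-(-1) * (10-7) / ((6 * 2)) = 1 / 4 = 0.25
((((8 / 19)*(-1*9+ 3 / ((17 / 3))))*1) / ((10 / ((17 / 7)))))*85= -9792 / 133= -73.62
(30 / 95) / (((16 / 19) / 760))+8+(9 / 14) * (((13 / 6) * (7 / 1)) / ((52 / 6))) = 294.12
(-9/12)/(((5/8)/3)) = -18/5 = -3.60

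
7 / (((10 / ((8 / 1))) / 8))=224 / 5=44.80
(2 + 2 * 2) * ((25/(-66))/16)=-25/176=-0.14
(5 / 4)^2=25 / 16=1.56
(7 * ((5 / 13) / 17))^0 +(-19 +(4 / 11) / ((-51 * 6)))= -18.00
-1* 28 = -28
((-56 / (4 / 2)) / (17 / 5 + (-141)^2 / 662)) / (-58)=46340 / 3209111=0.01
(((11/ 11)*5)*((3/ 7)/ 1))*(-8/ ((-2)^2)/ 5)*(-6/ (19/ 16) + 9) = -450/ 133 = -3.38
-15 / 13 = -1.15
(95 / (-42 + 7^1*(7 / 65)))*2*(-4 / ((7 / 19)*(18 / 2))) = 938600 / 168903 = 5.56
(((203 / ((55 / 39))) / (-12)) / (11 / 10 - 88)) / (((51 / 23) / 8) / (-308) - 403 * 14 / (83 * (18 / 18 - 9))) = 564239312 / 34728450955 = 0.02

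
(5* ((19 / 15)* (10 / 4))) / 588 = 95 / 3528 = 0.03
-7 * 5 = -35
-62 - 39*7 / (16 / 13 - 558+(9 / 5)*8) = -2168003 / 35254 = -61.50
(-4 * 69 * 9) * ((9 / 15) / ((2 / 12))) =-44712 / 5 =-8942.40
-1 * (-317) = 317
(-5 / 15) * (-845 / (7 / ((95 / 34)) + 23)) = 80275 / 7269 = 11.04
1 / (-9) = -1 / 9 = -0.11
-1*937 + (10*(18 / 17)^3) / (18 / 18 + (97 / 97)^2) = -4574321 / 4913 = -931.06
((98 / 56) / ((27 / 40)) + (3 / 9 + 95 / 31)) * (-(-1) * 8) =40112 / 837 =47.92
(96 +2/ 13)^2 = 1562500/ 169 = 9245.56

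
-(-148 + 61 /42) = 6155 /42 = 146.55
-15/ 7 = -2.14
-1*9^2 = -81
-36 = -36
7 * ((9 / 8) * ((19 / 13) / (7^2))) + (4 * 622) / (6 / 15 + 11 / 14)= 126802673 / 60424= 2098.55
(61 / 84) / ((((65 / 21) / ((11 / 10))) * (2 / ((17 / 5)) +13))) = 1037 / 54600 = 0.02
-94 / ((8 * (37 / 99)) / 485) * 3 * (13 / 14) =-88011495 / 2072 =-42476.59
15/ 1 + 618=633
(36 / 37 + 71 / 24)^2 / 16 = 12187081 / 12616704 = 0.97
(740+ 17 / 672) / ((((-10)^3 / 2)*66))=-497297 / 22176000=-0.02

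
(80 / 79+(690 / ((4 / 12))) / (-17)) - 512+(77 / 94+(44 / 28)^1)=-557046649 / 883694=-630.36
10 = 10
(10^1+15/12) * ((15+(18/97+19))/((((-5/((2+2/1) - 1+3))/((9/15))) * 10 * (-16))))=67149/38800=1.73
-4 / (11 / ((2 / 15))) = -8 / 165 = -0.05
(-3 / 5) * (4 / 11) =-12 / 55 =-0.22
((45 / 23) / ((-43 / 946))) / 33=-30 / 23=-1.30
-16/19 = -0.84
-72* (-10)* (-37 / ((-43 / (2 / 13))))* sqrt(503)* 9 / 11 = 479520* sqrt(503) / 6149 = 1748.99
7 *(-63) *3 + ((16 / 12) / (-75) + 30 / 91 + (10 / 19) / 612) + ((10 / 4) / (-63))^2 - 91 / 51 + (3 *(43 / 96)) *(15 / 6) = -35227849893079 / 26665329600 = -1321.11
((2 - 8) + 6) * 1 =0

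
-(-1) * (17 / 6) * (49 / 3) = 833 / 18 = 46.28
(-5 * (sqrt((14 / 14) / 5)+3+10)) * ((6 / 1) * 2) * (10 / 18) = -1300 / 3 - 20 * sqrt(5) / 3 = -448.24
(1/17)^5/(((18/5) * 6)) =5/153344556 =0.00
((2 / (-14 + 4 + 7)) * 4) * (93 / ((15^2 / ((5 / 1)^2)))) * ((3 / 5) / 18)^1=-124 / 135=-0.92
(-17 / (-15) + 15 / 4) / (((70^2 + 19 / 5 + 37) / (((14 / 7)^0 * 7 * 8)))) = 2051 / 37056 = 0.06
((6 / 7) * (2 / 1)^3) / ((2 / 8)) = 192 / 7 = 27.43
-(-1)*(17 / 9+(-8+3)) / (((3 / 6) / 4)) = -224 / 9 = -24.89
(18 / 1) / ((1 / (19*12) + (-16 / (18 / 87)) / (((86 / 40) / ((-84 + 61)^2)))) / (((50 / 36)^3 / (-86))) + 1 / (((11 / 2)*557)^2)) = 100302532171875 / 3403448431963410548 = 0.00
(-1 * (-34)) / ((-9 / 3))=-34 / 3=-11.33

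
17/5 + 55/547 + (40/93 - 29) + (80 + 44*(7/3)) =13361889/84785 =157.60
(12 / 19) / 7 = 12 / 133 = 0.09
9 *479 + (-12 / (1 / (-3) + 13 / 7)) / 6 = 68955 / 16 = 4309.69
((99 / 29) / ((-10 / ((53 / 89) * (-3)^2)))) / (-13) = 47223 / 335530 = 0.14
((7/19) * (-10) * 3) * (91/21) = -910/19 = -47.89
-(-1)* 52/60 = 13/15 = 0.87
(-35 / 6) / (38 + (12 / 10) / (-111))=-925 / 6024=-0.15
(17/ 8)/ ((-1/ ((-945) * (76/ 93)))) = 101745/ 62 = 1641.05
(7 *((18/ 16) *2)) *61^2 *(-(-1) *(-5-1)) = -351634.50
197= 197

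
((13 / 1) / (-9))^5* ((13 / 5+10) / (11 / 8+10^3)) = -0.08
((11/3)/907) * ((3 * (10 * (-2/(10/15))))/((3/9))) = -990/907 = -1.09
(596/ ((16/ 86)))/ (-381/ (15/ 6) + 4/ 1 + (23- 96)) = -32035/ 2214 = -14.47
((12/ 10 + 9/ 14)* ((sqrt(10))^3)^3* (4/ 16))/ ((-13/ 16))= -516000* sqrt(10)/ 91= -17931.16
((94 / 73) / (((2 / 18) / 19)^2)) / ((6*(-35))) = -458109 / 2555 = -179.30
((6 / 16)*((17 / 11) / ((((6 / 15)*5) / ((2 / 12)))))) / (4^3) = 17 / 22528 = 0.00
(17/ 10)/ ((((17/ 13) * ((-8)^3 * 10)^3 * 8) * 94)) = -13/ 1009317314560000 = -0.00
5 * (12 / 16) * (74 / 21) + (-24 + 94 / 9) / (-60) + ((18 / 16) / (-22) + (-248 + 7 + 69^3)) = 54599760631 / 166320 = 328281.39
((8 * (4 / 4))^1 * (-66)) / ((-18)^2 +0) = -44 / 27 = -1.63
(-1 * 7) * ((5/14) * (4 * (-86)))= 860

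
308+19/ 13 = 4023/ 13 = 309.46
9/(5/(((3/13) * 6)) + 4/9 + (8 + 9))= 162/379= 0.43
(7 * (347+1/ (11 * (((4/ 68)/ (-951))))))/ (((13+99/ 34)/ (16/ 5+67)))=-206338860/ 5951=-34672.97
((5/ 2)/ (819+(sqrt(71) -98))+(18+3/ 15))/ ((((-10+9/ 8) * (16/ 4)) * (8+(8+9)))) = -18923233/ 922591750+sqrt(71)/ 184518350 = -0.02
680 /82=8.29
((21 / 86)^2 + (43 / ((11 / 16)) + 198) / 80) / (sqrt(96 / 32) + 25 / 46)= -310284605 / 465600388 + 1427309183 *sqrt(3) / 1164000970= 1.46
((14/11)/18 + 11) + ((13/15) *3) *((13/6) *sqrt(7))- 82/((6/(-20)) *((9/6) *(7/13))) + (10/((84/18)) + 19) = 385.53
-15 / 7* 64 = -960 / 7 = -137.14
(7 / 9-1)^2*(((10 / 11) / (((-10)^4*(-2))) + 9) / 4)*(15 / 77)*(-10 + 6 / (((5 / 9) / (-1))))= -2573987 / 5717250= -0.45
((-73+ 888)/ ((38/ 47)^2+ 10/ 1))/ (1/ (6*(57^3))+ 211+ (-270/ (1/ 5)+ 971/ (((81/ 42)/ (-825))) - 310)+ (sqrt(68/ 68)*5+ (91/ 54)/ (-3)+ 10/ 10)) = -111136479885/ 605540531711906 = -0.00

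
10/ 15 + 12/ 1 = 38/ 3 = 12.67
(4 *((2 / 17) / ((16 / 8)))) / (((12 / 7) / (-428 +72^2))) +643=66085 / 51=1295.78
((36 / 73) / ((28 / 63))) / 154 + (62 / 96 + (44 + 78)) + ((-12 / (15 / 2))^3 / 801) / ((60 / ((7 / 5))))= 82835261826719 / 675363150000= 122.65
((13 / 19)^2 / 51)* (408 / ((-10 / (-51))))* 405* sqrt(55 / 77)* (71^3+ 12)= 999520021188* sqrt(35) / 2527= 2340023818.82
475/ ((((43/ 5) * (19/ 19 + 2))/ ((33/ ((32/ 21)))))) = 548625/ 1376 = 398.71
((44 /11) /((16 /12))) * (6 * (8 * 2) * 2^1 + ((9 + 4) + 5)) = 630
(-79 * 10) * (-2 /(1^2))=1580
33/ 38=0.87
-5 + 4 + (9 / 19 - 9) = -181 / 19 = -9.53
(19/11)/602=19/6622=0.00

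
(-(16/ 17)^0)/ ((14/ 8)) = -4/ 7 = -0.57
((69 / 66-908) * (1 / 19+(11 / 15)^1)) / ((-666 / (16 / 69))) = 662144 / 2667885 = 0.25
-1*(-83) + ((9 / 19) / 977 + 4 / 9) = 83.44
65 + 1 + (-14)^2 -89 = 173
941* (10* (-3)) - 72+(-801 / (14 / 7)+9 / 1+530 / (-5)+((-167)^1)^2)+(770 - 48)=-377 / 2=-188.50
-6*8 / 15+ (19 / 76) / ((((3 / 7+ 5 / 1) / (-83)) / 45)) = -133157 / 760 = -175.21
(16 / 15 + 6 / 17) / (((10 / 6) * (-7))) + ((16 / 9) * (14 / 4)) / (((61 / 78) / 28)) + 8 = 230.65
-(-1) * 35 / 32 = 1.09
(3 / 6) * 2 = 1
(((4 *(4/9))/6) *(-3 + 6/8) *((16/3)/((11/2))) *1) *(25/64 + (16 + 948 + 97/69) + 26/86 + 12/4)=-184020223/293733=-626.49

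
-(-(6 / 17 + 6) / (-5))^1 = -1.27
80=80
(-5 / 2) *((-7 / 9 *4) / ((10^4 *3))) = 7 / 27000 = 0.00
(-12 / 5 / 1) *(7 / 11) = -84 / 55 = -1.53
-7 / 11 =-0.64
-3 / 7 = -0.43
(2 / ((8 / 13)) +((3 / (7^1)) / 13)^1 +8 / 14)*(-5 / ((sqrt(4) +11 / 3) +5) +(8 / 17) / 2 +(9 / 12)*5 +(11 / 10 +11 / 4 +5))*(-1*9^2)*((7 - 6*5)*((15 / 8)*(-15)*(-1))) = 3956400926685 / 1584128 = 2497526.04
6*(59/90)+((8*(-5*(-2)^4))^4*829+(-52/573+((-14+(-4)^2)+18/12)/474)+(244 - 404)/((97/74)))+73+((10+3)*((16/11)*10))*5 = 44784661924860603869261/321999260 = 139083120640900.24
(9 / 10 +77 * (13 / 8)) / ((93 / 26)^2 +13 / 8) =851929 / 97475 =8.74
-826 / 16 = -413 / 8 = -51.62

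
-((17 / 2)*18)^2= -23409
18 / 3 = 6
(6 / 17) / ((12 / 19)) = 19 / 34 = 0.56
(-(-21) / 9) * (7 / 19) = 49 / 57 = 0.86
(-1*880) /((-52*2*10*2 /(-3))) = -33 /26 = -1.27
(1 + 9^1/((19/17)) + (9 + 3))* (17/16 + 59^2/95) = 286555/361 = 793.78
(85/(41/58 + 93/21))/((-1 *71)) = -6902/29607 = -0.23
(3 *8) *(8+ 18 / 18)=216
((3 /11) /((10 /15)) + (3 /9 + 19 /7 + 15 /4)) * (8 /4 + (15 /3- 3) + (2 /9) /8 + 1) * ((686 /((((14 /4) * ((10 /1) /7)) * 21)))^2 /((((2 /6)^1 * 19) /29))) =11988910213 /1692900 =7081.88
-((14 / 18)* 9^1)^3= -343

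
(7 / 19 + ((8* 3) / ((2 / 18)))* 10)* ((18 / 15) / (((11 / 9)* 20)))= 1108269 / 10450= 106.05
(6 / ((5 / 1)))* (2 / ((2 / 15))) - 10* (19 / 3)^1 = -136 / 3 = -45.33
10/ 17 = 0.59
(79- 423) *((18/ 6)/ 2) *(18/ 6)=-1548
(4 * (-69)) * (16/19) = -4416/19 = -232.42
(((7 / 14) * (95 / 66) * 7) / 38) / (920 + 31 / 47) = 1645 / 11423544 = 0.00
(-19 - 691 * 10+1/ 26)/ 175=-180153/ 4550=-39.59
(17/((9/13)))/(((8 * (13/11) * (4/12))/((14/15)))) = 1309/180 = 7.27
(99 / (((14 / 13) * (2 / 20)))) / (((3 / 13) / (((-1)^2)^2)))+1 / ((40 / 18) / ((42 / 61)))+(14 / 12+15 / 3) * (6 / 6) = 25556257 / 6405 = 3990.05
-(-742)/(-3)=-742/3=-247.33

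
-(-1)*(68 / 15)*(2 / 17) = 8 / 15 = 0.53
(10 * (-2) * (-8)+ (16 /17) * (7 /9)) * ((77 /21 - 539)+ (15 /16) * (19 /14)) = -551612393 /6426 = -85840.71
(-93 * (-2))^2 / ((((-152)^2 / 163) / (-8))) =-1409787 / 722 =-1952.61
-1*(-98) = 98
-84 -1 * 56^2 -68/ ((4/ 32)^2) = -7572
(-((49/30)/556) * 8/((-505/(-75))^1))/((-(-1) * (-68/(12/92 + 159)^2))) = 164096100/126252727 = 1.30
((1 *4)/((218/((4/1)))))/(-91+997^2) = 4/54168531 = 0.00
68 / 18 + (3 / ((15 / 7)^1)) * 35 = 475 / 9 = 52.78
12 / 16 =3 / 4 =0.75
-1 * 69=-69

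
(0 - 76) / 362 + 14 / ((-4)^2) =963 / 1448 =0.67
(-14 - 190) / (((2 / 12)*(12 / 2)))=-204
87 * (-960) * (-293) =24471360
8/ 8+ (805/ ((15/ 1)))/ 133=1.40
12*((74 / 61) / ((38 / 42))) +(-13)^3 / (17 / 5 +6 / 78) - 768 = -362461859 / 261934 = -1383.79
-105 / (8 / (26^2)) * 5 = -88725 / 2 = -44362.50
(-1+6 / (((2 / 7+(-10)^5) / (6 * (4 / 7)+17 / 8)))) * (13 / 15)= -0.87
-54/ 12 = -9/ 2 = -4.50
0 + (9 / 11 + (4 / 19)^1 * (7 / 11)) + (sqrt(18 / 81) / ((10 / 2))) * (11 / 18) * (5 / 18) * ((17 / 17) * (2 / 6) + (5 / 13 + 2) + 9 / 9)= 1595 * sqrt(2) / 37908 + 199 / 209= 1.01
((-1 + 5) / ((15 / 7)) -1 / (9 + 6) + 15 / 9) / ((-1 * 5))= -52 / 75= -0.69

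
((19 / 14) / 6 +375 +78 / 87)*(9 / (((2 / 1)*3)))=916235 / 1624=564.18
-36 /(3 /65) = -780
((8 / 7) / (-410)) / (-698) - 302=-151246128 / 500815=-302.00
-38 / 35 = -1.09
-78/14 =-5.57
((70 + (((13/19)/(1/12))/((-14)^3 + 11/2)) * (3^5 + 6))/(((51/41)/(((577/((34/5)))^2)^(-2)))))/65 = 0.00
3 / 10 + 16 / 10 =19 / 10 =1.90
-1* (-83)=83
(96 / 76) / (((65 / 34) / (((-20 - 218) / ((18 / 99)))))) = -1068144 / 1235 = -864.89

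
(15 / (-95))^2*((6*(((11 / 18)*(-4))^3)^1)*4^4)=-5451776 / 9747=-559.33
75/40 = 1.88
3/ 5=0.60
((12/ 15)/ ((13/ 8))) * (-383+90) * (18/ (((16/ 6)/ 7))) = -443016/ 65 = -6815.63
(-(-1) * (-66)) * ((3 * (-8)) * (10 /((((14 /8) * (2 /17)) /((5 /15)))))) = 25645.71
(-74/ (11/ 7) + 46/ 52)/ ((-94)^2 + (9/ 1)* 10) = -13215/ 2552836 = -0.01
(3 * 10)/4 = 15/2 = 7.50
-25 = -25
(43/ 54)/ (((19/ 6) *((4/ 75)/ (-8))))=-2150/ 57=-37.72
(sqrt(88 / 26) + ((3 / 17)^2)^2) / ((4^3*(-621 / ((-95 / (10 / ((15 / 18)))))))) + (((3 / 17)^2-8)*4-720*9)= -3202355712929 / 491771648 + 95*sqrt(143) / 3100032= -6511.88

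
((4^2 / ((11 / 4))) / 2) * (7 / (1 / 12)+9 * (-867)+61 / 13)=-3209152 / 143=-22441.62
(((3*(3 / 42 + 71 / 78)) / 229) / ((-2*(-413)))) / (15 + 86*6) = 134 / 4570055217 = 0.00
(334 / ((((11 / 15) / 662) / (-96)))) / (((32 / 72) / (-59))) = 42267005280 / 11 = 3842455025.45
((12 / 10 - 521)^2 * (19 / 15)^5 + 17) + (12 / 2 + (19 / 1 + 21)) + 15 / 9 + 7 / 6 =881082.77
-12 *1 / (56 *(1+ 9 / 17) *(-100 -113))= 0.00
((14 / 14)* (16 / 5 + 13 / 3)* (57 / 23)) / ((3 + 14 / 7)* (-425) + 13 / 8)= -17176 / 1953505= -0.01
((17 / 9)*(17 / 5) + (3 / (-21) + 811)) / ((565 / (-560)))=-4119088 / 5085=-810.05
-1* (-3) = 3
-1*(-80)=80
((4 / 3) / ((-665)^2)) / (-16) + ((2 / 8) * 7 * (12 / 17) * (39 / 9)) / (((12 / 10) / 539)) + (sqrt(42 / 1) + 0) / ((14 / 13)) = 13 * sqrt(42) / 14 + 72302313411 / 30071300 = 2410.38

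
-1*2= -2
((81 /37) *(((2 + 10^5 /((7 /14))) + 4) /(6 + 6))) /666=300009 /5476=54.79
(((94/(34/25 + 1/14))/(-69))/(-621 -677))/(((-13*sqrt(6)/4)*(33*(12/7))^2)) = -403025*sqrt(6)/34302557496636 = -0.00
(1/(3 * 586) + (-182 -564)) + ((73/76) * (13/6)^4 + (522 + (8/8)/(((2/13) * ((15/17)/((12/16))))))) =-28470670199/144296640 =-197.31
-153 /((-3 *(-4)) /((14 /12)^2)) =-833 /48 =-17.35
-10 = -10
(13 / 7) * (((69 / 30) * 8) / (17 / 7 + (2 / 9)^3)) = 871884 / 62245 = 14.01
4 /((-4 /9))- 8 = -17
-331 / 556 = -0.60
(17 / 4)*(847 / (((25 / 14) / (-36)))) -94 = -1816624 / 25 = -72664.96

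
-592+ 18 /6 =-589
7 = 7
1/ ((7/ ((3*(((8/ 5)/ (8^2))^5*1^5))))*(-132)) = -1/ 31539200000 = -0.00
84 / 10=42 / 5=8.40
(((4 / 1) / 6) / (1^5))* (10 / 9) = 20 / 27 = 0.74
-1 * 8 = -8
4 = 4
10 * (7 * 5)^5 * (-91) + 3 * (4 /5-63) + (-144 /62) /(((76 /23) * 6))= -140755999456132 /2945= -47794906436.72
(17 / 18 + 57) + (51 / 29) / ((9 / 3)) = 30553 / 522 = 58.53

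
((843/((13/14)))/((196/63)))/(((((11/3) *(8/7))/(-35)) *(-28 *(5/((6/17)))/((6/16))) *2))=1433943/1244672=1.15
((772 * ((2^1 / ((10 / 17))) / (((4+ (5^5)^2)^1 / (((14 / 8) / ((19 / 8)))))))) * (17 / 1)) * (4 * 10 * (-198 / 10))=-2473821504 / 927734755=-2.67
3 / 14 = 0.21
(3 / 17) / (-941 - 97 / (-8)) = -8 / 42109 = -0.00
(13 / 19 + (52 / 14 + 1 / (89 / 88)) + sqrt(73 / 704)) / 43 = sqrt(803) / 3784 + 1483 / 11837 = 0.13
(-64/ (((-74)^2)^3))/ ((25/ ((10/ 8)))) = -1/ 51314528180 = -0.00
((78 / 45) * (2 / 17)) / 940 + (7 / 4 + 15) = 4015027 / 239700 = 16.75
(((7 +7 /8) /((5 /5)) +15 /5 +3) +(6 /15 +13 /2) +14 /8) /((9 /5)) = 901 /72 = 12.51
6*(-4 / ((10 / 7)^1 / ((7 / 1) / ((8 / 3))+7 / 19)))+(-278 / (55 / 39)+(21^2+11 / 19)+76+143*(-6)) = -1228581 / 2090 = -587.84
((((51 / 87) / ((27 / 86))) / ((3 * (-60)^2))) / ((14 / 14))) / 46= 0.00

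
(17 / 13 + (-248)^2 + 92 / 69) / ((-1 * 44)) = -218069 / 156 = -1397.88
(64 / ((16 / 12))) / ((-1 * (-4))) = 12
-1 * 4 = -4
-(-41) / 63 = 41 / 63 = 0.65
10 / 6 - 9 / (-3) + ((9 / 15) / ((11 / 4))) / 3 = 782 / 165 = 4.74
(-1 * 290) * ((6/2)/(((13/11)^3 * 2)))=-578985/2197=-263.53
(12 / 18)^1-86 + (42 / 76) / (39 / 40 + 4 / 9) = -353452 / 4161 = -84.94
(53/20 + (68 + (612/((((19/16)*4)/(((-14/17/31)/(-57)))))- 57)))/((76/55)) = 33754413/3402064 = 9.92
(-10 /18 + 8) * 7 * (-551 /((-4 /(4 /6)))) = 258419 /54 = 4785.54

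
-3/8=-0.38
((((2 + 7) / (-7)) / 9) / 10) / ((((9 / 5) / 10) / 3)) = -5 / 21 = -0.24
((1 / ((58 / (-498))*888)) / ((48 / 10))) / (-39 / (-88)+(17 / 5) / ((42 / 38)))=-159775 / 279143096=-0.00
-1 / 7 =-0.14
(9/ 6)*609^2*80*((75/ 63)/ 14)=3784500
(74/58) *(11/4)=407/116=3.51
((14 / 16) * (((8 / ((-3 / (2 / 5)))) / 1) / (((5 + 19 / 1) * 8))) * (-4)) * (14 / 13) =49 / 2340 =0.02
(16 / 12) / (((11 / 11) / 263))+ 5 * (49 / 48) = 17077 / 48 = 355.77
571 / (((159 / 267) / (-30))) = -28765.47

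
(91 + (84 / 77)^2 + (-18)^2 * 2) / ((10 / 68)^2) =103534828 / 3025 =34226.39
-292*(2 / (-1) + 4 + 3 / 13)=-8468 / 13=-651.38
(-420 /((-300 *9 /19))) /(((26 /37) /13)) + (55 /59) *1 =295289 /5310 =55.61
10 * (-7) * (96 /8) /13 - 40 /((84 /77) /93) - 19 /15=-677797 /195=-3475.88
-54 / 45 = -6 / 5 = -1.20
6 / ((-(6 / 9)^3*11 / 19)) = -1539 / 44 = -34.98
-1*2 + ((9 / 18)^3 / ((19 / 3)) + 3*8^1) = 3347 / 152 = 22.02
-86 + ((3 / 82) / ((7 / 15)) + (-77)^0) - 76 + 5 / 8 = -368041 / 2296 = -160.30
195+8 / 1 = 203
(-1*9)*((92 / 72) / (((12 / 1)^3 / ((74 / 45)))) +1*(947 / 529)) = -663198659 / 41135040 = -16.12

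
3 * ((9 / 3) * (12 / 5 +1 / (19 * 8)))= 16461 / 760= 21.66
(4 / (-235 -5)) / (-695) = 1 / 41700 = 0.00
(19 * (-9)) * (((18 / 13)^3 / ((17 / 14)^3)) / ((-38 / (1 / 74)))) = 36006768 / 399372857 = 0.09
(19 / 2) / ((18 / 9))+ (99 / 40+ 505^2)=10201289 / 40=255032.22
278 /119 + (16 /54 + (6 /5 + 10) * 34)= 6159842 /16065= 383.43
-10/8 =-5/4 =-1.25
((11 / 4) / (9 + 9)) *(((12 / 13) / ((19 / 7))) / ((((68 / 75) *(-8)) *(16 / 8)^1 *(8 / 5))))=-9625 / 4299776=-0.00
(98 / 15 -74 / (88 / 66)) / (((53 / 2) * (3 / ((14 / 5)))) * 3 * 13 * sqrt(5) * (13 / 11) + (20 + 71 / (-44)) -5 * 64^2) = 0.00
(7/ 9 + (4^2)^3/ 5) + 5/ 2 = 74023/ 90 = 822.48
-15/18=-5/6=-0.83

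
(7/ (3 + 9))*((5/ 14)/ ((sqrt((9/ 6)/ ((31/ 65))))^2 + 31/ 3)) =155/ 10028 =0.02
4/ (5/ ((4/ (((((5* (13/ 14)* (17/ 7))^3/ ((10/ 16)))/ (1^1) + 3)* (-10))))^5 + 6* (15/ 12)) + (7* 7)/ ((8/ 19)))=33754662127266727590677585916296312322820376032/ 987675478286377477106509156053178914072327315181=0.03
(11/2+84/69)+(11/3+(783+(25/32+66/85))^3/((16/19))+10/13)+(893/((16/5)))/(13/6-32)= 29646982020779789946561181/51697812701184000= 573466854.24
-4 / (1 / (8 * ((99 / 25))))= -3168 / 25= -126.72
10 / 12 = 5 / 6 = 0.83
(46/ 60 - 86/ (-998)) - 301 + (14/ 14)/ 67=-300.13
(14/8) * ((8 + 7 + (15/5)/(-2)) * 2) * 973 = 183897/4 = 45974.25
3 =3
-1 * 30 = -30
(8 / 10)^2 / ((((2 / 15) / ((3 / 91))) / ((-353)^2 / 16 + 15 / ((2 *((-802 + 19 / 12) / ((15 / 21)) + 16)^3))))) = 1232.40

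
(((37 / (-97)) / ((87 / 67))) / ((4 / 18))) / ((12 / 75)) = -8.26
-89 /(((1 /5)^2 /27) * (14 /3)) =-180225 /14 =-12873.21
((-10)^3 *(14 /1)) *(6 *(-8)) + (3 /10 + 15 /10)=3360009 /5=672001.80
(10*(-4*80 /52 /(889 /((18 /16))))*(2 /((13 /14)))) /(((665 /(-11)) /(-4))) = -31680 /2854579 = -0.01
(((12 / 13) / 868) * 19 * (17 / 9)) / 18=323 / 152334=0.00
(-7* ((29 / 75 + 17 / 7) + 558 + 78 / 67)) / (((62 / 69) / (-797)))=181180176103 / 51925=3489266.75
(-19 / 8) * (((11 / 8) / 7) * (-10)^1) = 4.67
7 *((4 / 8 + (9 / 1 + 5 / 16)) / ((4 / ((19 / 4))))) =20881 / 256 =81.57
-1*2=-2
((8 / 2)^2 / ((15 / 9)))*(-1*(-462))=22176 / 5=4435.20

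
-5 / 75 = -1 / 15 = -0.07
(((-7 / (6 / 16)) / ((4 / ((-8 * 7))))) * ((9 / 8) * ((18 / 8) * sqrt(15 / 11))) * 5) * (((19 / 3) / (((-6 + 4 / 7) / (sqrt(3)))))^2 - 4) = 321.86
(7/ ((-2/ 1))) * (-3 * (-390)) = -4095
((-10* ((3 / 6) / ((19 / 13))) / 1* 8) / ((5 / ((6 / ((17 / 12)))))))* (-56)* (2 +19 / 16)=78624 / 19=4138.11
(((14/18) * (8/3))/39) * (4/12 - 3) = -448/3159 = -0.14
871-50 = 821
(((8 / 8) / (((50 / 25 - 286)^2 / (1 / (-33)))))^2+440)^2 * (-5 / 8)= -121000.00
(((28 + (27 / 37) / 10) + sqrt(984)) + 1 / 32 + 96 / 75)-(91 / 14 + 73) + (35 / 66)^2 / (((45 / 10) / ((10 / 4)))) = -14493743027 / 290109600 + 2 *sqrt(246) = -18.59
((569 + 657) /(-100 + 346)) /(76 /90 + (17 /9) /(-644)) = 1973860 /333289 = 5.92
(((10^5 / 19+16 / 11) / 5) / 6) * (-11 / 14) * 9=-825228 / 665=-1240.94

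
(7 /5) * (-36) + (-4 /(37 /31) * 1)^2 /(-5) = -360364 /6845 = -52.65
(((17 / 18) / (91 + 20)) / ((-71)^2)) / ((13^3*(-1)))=-17 / 22128003846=-0.00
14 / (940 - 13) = 0.02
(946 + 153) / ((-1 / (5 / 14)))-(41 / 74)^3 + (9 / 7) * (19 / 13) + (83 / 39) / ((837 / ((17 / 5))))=-390.78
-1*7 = -7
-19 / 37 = -0.51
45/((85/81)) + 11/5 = 3832/85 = 45.08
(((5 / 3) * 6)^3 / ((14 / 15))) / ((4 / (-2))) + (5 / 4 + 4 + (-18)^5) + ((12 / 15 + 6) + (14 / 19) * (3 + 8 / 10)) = -264612441 / 140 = -1890088.86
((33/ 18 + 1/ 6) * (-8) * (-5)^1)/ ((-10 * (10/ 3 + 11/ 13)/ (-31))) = 9672/ 163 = 59.34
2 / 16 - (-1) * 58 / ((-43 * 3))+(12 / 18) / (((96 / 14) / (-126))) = -12977 / 1032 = -12.57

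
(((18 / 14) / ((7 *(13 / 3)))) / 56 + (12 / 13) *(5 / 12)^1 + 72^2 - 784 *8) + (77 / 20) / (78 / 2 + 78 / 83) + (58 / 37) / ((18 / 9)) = -1828785637513 / 1682826600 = -1086.73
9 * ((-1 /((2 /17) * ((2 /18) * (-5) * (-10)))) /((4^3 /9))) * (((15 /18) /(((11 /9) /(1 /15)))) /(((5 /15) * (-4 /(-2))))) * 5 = -37179 /56320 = -0.66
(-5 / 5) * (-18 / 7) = 18 / 7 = 2.57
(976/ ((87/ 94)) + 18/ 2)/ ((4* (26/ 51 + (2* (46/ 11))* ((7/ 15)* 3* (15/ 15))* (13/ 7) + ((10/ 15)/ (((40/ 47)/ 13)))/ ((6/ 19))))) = 519076470/ 106404103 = 4.88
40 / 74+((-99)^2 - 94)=359179 / 37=9707.54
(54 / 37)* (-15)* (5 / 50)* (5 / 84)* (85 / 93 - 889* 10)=37200825 / 32116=1158.33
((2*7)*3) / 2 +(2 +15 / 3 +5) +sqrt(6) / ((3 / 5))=37.08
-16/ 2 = -8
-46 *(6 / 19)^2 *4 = -18.35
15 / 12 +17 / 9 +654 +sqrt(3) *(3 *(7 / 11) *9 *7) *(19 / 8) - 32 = 25137 *sqrt(3) / 88 +22505 / 36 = 1119.90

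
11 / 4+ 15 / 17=247 / 68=3.63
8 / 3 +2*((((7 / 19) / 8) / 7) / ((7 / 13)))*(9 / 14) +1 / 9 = 187253 / 67032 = 2.79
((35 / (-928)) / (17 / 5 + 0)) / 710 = -35 / 2240192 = -0.00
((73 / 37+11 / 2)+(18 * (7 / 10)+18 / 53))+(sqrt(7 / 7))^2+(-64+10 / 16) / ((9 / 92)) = -18426166 / 29415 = -626.42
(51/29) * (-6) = -306/29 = -10.55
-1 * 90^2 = -8100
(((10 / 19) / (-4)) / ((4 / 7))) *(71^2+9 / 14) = -352915 / 304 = -1160.90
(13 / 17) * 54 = 702 / 17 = 41.29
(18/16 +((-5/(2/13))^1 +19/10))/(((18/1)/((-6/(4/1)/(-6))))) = -0.41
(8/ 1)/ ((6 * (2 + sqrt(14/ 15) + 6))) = 80/ 473 - 2 * sqrt(210)/ 1419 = 0.15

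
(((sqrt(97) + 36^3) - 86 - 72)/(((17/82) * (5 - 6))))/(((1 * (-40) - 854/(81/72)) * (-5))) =-8578881/152830 - 369 * sqrt(97)/305660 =-56.15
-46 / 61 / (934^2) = -23 / 26606858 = -0.00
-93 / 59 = -1.58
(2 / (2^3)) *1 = 1 / 4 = 0.25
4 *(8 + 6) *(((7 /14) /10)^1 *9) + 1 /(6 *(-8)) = 6043 /240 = 25.18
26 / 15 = 1.73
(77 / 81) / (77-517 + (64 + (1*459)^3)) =77 / 7832878443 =0.00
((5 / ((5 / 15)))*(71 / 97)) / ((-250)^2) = 0.00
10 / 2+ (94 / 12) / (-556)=16633 / 3336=4.99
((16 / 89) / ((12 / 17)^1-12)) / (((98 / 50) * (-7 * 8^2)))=0.00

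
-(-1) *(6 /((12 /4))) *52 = 104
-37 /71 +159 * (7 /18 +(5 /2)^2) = 898913 /852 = 1055.06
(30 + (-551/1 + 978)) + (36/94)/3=457.13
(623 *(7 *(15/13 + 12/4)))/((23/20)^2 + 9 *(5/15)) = 13456800/3211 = 4190.84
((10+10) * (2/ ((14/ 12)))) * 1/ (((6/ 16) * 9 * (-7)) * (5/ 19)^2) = -46208/ 2205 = -20.96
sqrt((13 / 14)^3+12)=5 * sqrt(19670) / 196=3.58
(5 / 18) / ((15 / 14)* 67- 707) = -35 / 80037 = -0.00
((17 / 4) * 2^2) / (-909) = -17 / 909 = -0.02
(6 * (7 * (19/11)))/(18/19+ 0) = 2527/33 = 76.58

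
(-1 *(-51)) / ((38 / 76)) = 102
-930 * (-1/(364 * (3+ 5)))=465/1456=0.32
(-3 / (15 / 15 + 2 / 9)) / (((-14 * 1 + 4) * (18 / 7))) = 21 / 220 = 0.10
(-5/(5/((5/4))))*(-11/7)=55/28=1.96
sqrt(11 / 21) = sqrt(231) / 21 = 0.72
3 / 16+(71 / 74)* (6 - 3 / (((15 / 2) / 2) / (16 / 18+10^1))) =-64301 / 26640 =-2.41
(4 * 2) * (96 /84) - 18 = -62 /7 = -8.86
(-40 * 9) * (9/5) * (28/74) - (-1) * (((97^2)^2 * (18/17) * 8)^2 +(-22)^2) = 6013129851481027095556/10693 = 562342640183393537.41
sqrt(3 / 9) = sqrt(3) / 3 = 0.58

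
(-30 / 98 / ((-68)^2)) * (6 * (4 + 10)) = -45 / 8092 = -0.01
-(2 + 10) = -12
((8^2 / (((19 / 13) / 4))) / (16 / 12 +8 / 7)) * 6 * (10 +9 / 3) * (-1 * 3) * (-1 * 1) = 314496 / 19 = 16552.42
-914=-914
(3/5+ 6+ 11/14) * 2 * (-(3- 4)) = 517/35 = 14.77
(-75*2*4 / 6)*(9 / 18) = -50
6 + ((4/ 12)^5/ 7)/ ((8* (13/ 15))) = 353813/ 58968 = 6.00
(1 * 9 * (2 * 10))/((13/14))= 2520/13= 193.85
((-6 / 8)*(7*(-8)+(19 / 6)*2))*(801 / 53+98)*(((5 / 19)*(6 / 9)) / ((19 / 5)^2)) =111656875 / 2181162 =51.19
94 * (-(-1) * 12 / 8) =141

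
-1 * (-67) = 67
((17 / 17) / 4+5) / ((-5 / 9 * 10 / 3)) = -567 / 200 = -2.84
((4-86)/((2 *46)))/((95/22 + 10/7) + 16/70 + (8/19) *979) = -299915/140715357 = -0.00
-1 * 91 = -91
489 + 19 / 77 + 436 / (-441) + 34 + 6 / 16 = 20282345 / 38808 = 522.63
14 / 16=7 / 8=0.88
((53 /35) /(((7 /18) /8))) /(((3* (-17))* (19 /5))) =-2544 /15827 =-0.16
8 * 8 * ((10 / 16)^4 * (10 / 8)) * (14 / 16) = 21875 / 2048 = 10.68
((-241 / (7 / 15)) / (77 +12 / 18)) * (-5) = 54225 / 1631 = 33.25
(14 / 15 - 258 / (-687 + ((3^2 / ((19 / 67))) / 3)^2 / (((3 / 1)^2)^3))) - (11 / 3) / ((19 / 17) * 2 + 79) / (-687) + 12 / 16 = 1177025836463273 / 571641262507980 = 2.06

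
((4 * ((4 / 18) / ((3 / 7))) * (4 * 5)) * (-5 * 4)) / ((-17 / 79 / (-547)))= -967971200 / 459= -2108869.72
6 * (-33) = -198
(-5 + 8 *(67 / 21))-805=-16474 / 21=-784.48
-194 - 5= -199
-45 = -45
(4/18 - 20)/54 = -0.37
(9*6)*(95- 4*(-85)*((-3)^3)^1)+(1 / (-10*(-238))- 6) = -1167618479 / 2380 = -490596.00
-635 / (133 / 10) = -6350 / 133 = -47.74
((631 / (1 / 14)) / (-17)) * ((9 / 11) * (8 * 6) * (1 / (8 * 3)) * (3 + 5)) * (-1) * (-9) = -11448864 / 187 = -61223.87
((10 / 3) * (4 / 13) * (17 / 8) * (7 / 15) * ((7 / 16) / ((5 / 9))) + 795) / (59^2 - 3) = 827633 / 3617120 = 0.23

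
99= 99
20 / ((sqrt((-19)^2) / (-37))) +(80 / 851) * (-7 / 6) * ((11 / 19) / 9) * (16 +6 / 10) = -17054108 / 436563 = -39.06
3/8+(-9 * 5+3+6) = -285/8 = -35.62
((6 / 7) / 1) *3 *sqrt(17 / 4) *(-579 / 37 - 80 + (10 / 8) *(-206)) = -235197 *sqrt(17) / 518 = -1872.09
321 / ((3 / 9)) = 963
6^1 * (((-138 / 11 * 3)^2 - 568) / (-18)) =-102668 / 363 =-282.83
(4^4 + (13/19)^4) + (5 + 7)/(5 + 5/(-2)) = 170081389/651605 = 261.02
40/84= 10/21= 0.48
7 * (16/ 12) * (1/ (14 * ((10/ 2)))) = 2/ 15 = 0.13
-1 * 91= -91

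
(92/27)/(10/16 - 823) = -736/177633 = -0.00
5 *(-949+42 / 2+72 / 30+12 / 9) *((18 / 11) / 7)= -83184 / 77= -1080.31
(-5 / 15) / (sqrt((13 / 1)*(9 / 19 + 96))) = -0.01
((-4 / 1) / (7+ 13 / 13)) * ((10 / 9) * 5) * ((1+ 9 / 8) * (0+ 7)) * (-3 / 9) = 2975 / 216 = 13.77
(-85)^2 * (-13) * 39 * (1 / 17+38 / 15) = -9495265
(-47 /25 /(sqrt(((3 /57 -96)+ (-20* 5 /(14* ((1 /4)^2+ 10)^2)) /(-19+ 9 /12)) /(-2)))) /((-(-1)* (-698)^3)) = 7567* sqrt(52095931930826) /68426896956911575800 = 0.00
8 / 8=1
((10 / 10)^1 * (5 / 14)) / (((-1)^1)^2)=5 / 14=0.36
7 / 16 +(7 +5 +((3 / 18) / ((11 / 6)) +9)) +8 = 5197 / 176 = 29.53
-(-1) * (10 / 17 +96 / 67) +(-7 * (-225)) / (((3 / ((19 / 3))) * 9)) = 3807893 / 10251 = 371.47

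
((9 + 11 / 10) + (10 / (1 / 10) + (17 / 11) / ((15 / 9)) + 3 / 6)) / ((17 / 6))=36804 / 935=39.36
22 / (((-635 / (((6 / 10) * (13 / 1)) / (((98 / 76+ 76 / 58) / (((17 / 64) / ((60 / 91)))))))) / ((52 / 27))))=-1584606023 / 19648170000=-0.08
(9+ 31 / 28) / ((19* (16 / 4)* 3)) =283 / 6384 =0.04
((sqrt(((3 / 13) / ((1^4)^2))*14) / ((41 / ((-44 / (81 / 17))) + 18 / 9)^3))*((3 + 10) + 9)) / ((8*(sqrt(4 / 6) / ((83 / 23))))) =-286574032272*sqrt(91) / 1817438796875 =-1.50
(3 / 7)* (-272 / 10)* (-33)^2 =-444312 / 35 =-12694.63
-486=-486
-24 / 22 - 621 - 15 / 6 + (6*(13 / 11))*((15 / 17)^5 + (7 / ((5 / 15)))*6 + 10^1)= 10731893575 / 31236854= 343.57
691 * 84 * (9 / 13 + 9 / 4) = 2220183 / 13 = 170783.31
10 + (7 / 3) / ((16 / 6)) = 87 / 8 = 10.88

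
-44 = -44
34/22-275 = -3008/11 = -273.45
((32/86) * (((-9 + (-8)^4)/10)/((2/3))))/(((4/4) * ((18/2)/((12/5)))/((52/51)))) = 3400384/54825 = 62.02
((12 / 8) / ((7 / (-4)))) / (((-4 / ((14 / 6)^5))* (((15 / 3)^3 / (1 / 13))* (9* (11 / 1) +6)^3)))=7 / 888468750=0.00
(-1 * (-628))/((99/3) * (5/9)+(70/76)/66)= 1575024/46015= 34.23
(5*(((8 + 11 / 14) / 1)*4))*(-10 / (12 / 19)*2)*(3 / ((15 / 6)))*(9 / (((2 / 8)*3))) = -560880 / 7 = -80125.71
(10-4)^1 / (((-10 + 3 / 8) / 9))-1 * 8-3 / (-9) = -3067 / 231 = -13.28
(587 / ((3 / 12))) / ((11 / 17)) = 39916 / 11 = 3628.73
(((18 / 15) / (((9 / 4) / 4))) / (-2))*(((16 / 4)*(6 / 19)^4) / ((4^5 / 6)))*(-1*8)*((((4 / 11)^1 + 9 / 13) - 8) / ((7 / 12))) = -15443136 / 652256605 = -0.02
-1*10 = -10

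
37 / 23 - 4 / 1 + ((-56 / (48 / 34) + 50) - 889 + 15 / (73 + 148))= -13434218 / 15249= -880.99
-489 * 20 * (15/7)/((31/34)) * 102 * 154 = -11192623200/31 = -361052361.29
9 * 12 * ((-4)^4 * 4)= 110592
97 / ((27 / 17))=1649 / 27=61.07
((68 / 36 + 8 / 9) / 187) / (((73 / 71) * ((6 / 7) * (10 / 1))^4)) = 170471 / 63690105600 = 0.00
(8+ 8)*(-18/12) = -24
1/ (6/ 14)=7/ 3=2.33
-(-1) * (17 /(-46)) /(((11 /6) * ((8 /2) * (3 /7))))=-119 /1012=-0.12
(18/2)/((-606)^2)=1/40804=0.00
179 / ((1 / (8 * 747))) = 1069704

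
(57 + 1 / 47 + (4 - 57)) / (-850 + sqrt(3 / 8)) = -0.00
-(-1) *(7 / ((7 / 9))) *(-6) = -54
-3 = -3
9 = 9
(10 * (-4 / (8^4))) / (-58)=5 / 29696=0.00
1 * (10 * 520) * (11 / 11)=5200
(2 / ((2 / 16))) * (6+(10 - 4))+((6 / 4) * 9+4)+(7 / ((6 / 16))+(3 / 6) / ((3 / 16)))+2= 1397 / 6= 232.83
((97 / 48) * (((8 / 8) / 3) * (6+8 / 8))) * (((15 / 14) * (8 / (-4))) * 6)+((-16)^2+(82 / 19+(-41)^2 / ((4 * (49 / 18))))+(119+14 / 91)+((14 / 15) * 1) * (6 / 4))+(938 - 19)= 674680373 / 484120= 1393.62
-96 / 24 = -4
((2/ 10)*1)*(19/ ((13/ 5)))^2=1805/ 169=10.68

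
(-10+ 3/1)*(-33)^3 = 251559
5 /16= 0.31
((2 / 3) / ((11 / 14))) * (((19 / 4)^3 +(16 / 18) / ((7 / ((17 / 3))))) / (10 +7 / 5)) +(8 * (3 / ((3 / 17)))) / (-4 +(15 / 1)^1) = 16571867 / 812592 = 20.39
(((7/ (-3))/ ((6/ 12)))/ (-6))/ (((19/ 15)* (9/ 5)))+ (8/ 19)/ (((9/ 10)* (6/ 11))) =205/ 171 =1.20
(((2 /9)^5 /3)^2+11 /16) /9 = 345191672083 /4518872583696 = 0.08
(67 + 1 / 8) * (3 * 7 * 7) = 78939 / 8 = 9867.38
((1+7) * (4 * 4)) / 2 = 64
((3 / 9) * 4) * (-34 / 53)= -136 / 159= -0.86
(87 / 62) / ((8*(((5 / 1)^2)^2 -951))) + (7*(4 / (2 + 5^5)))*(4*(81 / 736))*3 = 131265321 / 11629338016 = 0.01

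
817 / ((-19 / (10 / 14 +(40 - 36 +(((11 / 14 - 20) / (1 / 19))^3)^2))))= -766485143163715677877435 / 7529536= -101797128423811995.57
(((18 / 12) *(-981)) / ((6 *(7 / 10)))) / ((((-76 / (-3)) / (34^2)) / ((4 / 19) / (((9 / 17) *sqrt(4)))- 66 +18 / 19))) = 2620095675 / 2527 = 1036840.39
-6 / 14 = -3 / 7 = -0.43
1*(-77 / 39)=-77 / 39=-1.97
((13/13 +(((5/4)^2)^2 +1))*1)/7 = 0.63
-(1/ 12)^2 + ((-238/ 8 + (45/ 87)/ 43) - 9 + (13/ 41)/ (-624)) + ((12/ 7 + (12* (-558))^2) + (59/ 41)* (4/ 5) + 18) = 1444180831811807/ 32210010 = 44836398.12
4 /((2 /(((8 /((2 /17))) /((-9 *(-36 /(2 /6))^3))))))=17 /1417176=0.00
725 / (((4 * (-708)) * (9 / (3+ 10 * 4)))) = -31175 / 25488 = -1.22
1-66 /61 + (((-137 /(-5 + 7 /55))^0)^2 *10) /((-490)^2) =-119989 /1464610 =-0.08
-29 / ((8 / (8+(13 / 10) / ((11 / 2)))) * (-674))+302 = 89574257 / 296560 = 302.04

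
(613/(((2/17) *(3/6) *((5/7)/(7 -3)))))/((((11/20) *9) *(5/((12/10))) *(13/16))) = 37348864/10725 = 3482.41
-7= -7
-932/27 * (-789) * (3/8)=61279/6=10213.17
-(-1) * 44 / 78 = 0.56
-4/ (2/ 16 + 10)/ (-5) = 32/ 405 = 0.08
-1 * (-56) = 56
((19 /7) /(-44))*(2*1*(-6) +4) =38 /77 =0.49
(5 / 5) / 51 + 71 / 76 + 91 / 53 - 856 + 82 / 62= -5425806493 / 6368268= -852.01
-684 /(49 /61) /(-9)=4636 /49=94.61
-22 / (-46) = 0.48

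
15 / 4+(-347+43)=-1201 / 4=-300.25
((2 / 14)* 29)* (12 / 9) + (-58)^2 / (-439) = -2.14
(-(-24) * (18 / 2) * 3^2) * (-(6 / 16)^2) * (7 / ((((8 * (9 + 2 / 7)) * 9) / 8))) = -11907 / 520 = -22.90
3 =3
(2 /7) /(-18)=-1 /63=-0.02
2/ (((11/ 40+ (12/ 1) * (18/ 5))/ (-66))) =-5280/ 1739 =-3.04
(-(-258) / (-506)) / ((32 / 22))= -129 / 368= -0.35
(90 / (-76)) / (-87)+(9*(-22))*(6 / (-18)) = 72747 / 1102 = 66.01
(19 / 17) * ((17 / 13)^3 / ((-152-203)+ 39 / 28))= -153748 / 21752497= -0.01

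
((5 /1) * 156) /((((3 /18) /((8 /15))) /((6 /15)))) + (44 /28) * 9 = 35439 /35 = 1012.54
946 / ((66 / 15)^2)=1075 / 22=48.86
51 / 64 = 0.80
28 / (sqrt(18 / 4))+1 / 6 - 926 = -5555 / 6+28 *sqrt(2) / 3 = -912.63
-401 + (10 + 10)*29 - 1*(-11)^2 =58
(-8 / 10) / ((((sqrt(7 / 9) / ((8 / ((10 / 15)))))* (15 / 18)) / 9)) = -7776* sqrt(7) / 175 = -117.56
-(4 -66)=62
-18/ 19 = -0.95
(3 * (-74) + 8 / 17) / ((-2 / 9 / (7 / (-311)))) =-118629 / 5287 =-22.44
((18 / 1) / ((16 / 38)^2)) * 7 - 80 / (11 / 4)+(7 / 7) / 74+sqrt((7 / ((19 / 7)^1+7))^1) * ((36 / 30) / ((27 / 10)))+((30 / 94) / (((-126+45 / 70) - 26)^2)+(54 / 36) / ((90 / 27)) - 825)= -142.53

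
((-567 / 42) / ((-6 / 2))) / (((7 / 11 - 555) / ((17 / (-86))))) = 1683 / 1048856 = 0.00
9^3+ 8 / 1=737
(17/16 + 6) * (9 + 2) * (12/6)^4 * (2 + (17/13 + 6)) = 150403/13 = 11569.46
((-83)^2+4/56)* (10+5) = 1446705/14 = 103336.07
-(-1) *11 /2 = 11 /2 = 5.50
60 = 60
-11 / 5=-2.20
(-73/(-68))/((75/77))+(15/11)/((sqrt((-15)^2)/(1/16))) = 1.11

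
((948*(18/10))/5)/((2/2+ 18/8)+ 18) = 34128/2125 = 16.06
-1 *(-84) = 84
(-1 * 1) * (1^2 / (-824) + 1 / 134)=-345 / 55208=-0.01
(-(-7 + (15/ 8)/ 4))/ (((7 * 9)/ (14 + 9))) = 4807/ 2016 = 2.38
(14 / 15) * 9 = 42 / 5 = 8.40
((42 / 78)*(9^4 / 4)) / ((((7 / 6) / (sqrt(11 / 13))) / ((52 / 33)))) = 13122*sqrt(143) / 143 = 1097.32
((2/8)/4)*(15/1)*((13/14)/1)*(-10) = -8.71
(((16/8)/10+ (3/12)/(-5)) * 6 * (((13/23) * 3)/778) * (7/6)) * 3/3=819/357880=0.00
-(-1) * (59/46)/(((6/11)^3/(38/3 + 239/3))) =21752533/29808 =729.75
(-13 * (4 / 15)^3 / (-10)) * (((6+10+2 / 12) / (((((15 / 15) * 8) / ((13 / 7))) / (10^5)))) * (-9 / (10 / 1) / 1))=-524576 / 63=-8326.60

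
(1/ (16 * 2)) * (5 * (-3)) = -0.47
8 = 8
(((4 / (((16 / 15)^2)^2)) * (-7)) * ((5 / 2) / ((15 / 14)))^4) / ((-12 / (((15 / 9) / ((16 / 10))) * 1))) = 262609375 / 4718592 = 55.65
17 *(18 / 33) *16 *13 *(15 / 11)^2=4773600 / 1331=3586.48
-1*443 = -443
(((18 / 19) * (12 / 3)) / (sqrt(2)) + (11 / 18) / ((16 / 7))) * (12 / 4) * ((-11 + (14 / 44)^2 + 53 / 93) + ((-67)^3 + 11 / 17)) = -2071372132899 * sqrt(2) / 1211573 - 1611067214477 / 6678144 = -2659062.39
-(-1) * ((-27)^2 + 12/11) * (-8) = -64248/11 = -5840.73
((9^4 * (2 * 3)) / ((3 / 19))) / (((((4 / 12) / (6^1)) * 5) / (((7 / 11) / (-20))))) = -7853517 / 275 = -28558.24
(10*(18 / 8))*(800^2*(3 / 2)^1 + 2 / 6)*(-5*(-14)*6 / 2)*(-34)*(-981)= 151293796532550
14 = 14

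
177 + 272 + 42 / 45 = 449.93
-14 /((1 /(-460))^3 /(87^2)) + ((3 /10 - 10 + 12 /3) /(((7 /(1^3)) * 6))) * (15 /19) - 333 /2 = 10314306575833.39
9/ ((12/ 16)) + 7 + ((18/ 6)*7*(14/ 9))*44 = 1456.33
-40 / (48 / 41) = -205 / 6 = -34.17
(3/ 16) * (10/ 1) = 15/ 8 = 1.88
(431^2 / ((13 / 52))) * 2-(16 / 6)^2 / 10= 66873928 / 45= 1486087.29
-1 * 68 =-68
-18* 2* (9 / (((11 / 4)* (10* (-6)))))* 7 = 756 / 55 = 13.75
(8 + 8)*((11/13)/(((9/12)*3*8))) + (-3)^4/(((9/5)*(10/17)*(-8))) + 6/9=-15245/1872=-8.14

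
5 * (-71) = -355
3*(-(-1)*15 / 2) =45 / 2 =22.50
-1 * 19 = -19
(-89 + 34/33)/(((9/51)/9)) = -49351/11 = -4486.45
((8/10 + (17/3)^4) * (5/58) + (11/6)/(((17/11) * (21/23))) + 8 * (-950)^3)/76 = -1917303103770043/21244356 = -90249998.81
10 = 10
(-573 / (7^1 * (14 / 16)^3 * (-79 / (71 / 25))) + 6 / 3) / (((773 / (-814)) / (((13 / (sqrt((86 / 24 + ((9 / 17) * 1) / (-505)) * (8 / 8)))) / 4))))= -160389500986 * sqrt(9504805485) / 1352759003768725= -11.56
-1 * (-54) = 54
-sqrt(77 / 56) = -sqrt(22) / 4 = -1.17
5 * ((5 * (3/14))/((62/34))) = 1275/434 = 2.94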